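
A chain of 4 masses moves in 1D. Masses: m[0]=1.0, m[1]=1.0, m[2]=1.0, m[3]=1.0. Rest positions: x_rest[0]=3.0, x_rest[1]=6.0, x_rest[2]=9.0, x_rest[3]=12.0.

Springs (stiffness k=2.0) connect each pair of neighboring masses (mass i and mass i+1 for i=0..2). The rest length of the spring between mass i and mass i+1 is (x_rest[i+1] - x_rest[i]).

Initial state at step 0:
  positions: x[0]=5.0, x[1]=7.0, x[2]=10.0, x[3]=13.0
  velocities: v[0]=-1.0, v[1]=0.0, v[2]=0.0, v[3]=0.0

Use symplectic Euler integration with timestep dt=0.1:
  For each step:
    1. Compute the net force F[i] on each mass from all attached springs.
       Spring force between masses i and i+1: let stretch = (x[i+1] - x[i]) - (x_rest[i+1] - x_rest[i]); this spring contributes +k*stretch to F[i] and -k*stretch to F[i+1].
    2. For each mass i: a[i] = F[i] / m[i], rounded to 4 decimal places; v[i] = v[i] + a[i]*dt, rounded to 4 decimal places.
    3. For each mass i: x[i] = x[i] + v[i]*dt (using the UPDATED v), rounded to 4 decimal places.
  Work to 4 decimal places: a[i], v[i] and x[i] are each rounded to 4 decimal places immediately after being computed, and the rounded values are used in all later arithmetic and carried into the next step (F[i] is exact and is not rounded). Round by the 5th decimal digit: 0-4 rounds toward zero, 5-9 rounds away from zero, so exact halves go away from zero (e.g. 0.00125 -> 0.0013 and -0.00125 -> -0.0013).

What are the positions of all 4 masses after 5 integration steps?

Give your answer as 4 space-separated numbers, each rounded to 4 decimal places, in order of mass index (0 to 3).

Step 0: x=[5.0000 7.0000 10.0000 13.0000] v=[-1.0000 0.0000 0.0000 0.0000]
Step 1: x=[4.8800 7.0200 10.0000 13.0000] v=[-1.2000 0.2000 0.0000 0.0000]
Step 2: x=[4.7428 7.0568 10.0004 13.0000] v=[-1.3720 0.3680 0.0040 0.0000]
Step 3: x=[4.5919 7.1062 10.0019 13.0000] v=[-1.5092 0.4939 0.0152 0.0001]
Step 4: x=[4.4313 7.1632 10.0055 13.0001] v=[-1.6063 0.5702 0.0357 0.0005]
Step 5: x=[4.2653 7.2224 10.0121 13.0003] v=[-1.6599 0.5923 0.0662 0.0016]

Answer: 4.2653 7.2224 10.0121 13.0003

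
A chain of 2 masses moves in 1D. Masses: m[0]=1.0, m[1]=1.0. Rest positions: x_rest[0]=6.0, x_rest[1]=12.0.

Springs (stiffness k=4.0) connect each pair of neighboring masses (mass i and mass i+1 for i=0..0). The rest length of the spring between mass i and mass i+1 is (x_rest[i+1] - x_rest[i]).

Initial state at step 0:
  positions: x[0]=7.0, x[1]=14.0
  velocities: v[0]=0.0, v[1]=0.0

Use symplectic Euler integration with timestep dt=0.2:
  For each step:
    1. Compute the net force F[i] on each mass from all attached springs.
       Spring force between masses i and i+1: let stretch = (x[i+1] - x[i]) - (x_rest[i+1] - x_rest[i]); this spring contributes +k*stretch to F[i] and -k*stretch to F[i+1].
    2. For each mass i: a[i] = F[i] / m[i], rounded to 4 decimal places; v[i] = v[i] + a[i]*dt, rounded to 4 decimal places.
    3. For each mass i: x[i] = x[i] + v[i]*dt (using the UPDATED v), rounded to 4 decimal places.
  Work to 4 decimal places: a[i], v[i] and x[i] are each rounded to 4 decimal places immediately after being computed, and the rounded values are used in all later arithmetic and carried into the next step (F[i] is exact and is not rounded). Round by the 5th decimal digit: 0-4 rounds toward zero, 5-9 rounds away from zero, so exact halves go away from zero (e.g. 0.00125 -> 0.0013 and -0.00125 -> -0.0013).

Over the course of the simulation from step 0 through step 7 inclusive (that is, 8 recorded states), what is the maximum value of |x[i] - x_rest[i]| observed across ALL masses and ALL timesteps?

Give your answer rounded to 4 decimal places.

Step 0: x=[7.0000 14.0000] v=[0.0000 0.0000]
Step 1: x=[7.1600 13.8400] v=[0.8000 -0.8000]
Step 2: x=[7.4288 13.5712] v=[1.3440 -1.3440]
Step 3: x=[7.7204 13.2796] v=[1.4579 -1.4579]
Step 4: x=[7.9415 13.0585] v=[1.1053 -1.1053]
Step 5: x=[8.0213 12.9787] v=[0.3989 -0.3989]
Step 6: x=[7.9343 13.0657] v=[-0.4352 0.4352]
Step 7: x=[7.7083 13.2917] v=[-1.1301 1.1301]
Max displacement = 2.0213

Answer: 2.0213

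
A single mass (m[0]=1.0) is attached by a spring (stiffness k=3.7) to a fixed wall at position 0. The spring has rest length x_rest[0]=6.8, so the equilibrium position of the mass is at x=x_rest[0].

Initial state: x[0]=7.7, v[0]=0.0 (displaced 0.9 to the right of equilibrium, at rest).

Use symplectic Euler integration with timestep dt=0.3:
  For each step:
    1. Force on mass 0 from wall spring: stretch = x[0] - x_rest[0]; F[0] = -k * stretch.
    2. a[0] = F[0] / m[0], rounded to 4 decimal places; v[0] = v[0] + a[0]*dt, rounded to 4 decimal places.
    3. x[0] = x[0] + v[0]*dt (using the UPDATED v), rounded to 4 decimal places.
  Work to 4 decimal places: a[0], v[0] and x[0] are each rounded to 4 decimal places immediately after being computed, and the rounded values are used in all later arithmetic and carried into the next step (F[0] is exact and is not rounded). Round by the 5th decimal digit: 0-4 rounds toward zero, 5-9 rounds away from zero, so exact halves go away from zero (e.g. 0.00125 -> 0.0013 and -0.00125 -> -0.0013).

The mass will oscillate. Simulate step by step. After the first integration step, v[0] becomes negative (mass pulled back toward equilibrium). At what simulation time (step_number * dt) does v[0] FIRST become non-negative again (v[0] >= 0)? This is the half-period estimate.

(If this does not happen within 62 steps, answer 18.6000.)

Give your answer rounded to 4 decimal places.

Answer: 1.8000

Derivation:
Step 0: x=[7.7000] v=[0.0000]
Step 1: x=[7.4003] v=[-0.9990]
Step 2: x=[6.9007] v=[-1.6653]
Step 3: x=[6.3676] v=[-1.7771]
Step 4: x=[5.9785] v=[-1.2971]
Step 5: x=[5.8629] v=[-0.3852]
Step 6: x=[6.0594] v=[0.6550]
First v>=0 after going negative at step 6, time=1.8000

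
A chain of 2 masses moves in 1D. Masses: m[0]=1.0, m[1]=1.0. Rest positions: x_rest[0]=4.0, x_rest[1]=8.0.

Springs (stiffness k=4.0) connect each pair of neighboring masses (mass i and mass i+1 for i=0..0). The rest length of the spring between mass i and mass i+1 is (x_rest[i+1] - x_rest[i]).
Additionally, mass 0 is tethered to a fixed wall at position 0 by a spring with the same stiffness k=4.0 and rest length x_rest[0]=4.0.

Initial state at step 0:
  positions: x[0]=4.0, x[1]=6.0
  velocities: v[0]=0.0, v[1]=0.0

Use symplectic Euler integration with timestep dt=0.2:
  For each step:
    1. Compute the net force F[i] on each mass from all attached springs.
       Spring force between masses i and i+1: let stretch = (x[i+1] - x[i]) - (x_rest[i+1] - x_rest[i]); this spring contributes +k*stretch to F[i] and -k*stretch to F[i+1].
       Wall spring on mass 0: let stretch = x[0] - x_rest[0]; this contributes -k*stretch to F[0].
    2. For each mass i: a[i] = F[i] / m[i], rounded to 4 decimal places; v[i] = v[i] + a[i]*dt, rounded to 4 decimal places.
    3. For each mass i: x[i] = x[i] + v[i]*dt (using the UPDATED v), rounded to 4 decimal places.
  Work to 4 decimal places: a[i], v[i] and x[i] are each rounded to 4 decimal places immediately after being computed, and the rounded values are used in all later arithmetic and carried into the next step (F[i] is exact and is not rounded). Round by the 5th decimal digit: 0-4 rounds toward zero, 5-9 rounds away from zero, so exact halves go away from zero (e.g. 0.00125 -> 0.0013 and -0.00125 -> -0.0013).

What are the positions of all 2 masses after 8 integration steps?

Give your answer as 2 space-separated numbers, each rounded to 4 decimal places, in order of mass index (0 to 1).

Step 0: x=[4.0000 6.0000] v=[0.0000 0.0000]
Step 1: x=[3.6800 6.3200] v=[-1.6000 1.6000]
Step 2: x=[3.1936 6.8576] v=[-2.4320 2.6880]
Step 3: x=[2.7825 7.4490] v=[-2.0557 2.9568]
Step 4: x=[2.6728 7.9337] v=[-0.5485 2.4236]
Step 5: x=[2.9772 8.2167] v=[1.5220 1.4149]
Step 6: x=[3.6436 8.3014] v=[3.3318 0.4233]
Step 7: x=[4.4722 8.2808] v=[4.1432 -0.1029]
Step 8: x=[5.1947 8.2908] v=[3.6123 0.0502]

Answer: 5.1947 8.2908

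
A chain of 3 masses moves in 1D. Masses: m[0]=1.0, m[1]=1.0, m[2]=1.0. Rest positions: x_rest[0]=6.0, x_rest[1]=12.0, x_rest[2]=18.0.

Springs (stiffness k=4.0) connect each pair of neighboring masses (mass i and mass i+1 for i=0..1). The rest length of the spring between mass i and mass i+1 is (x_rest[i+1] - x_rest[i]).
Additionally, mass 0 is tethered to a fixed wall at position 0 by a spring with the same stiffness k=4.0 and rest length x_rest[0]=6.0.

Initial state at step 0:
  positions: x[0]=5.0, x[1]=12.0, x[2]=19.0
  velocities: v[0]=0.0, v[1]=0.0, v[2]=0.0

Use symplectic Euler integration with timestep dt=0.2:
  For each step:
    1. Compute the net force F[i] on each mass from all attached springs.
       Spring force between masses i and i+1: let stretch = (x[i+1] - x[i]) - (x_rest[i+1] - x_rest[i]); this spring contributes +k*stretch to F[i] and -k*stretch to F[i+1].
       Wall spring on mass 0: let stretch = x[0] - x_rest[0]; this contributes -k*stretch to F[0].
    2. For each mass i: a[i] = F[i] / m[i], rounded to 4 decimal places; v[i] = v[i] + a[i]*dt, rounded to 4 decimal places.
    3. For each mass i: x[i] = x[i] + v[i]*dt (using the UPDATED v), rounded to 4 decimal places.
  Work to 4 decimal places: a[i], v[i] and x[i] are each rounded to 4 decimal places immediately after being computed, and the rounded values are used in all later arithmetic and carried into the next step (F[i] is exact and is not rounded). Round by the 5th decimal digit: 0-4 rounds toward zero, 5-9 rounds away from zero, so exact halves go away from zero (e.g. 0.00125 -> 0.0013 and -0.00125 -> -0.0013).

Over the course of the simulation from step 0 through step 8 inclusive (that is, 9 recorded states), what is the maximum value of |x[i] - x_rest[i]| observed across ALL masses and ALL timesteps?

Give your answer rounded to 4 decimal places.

Step 0: x=[5.0000 12.0000 19.0000] v=[0.0000 0.0000 0.0000]
Step 1: x=[5.3200 12.0000 18.8400] v=[1.6000 0.0000 -0.8000]
Step 2: x=[5.8576 12.0256 18.5456] v=[2.6880 0.1280 -1.4720]
Step 3: x=[6.4449 12.1075 18.1680] v=[2.9363 0.4096 -1.8880]
Step 4: x=[6.9070 12.2531 17.7807] v=[2.3105 0.7279 -1.9364]
Step 5: x=[7.1194 12.4277 17.4690] v=[1.0618 0.8731 -1.5585]
Step 6: x=[7.0420 12.5596 17.3107] v=[-0.3871 0.6595 -0.7915]
Step 7: x=[6.7207 12.5689 17.3522] v=[-1.6066 0.0463 0.2076]
Step 8: x=[6.2598 12.4078 17.5884] v=[-2.3046 -0.8056 1.1810]
Max displacement = 1.1194

Answer: 1.1194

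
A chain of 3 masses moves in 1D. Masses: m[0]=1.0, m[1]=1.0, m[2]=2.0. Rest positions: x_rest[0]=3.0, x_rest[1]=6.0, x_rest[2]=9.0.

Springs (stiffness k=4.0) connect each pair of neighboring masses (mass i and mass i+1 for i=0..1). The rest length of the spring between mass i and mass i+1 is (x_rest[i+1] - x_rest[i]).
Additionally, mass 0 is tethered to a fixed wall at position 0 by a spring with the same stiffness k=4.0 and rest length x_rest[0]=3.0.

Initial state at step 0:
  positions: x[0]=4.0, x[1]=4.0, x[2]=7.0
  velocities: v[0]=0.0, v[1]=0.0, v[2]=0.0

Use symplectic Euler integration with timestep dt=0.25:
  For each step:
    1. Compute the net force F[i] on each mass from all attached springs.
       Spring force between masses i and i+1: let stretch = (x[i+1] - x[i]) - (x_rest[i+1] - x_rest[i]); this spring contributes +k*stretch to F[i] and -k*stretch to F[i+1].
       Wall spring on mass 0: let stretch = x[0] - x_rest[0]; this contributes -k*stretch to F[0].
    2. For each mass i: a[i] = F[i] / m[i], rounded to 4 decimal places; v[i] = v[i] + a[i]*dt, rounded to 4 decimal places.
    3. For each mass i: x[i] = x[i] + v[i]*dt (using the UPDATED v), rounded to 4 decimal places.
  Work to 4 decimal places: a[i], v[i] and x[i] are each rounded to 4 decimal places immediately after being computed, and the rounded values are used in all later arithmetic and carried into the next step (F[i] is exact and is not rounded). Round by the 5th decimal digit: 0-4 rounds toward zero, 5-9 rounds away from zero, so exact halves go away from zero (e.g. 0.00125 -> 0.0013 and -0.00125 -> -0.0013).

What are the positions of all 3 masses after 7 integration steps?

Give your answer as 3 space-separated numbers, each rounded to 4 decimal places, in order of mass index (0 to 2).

Step 0: x=[4.0000 4.0000 7.0000] v=[0.0000 0.0000 0.0000]
Step 1: x=[3.0000 4.7500 7.0000] v=[-4.0000 3.0000 0.0000]
Step 2: x=[1.6875 5.6250 7.0938] v=[-5.2500 3.5000 0.3750]
Step 3: x=[0.9375 5.8828 7.3790] v=[-3.0000 1.0313 1.1406]
Step 4: x=[1.1895 5.2784 7.8521] v=[1.0078 -2.4178 1.8925]
Step 5: x=[2.1663 4.2952 8.3785] v=[3.9072 -3.9330 2.1057]
Step 6: x=[3.1338 3.8006 8.7695] v=[3.8698 -1.9786 1.5641]
Step 7: x=[3.4845 4.3815 8.9144] v=[1.4028 2.3235 0.5797]

Answer: 3.4845 4.3815 8.9144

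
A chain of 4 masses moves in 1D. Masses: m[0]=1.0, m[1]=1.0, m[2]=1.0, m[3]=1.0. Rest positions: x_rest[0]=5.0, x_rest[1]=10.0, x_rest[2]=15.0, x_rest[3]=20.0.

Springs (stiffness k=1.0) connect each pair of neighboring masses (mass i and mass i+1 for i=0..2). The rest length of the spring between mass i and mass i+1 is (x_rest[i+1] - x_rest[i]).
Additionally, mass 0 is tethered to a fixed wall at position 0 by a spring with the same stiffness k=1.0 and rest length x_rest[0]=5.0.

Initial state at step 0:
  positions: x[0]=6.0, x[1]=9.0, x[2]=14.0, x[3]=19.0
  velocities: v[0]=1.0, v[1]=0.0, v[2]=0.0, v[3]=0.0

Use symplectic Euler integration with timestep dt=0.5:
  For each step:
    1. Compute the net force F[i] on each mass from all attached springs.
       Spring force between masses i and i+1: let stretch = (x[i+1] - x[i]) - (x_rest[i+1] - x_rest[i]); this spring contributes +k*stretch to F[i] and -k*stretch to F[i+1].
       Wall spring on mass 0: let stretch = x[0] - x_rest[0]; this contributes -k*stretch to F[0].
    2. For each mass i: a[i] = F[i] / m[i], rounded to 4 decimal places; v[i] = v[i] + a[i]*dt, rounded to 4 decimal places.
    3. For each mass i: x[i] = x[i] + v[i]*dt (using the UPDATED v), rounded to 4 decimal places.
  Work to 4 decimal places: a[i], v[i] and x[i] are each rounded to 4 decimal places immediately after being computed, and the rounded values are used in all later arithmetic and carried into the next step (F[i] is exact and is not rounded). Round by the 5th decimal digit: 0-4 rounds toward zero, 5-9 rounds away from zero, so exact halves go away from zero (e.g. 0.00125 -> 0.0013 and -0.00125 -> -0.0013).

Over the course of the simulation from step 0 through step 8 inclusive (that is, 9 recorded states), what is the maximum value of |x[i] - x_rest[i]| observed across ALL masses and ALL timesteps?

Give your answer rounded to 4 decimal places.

Answer: 1.2162

Derivation:
Step 0: x=[6.0000 9.0000 14.0000 19.0000] v=[1.0000 0.0000 0.0000 0.0000]
Step 1: x=[5.7500 9.5000 14.0000 19.0000] v=[-0.5000 1.0000 0.0000 0.0000]
Step 2: x=[5.0000 10.1875 14.1250 19.0000] v=[-1.5000 1.3750 0.2500 0.0000]
Step 3: x=[4.2969 10.5625 14.4844 19.0313] v=[-1.4063 0.7500 0.7188 0.0625]
Step 4: x=[4.0859 10.3516 15.0001 19.1759] v=[-0.4220 -0.4219 1.0313 0.2891]
Step 5: x=[4.4199 9.7364 15.3976 19.5265] v=[0.6679 -1.2305 0.7950 0.7012]
Step 6: x=[4.9780 9.2073 15.4121 20.0949] v=[1.1162 -1.0582 0.0289 1.1368]
Step 7: x=[5.3490 9.1721 15.0461 20.7426] v=[0.7419 -0.0705 -0.7321 1.2954]
Step 8: x=[5.3385 9.6496 14.6357 21.2162] v=[-0.0211 0.9550 -0.8209 0.9472]
Max displacement = 1.2162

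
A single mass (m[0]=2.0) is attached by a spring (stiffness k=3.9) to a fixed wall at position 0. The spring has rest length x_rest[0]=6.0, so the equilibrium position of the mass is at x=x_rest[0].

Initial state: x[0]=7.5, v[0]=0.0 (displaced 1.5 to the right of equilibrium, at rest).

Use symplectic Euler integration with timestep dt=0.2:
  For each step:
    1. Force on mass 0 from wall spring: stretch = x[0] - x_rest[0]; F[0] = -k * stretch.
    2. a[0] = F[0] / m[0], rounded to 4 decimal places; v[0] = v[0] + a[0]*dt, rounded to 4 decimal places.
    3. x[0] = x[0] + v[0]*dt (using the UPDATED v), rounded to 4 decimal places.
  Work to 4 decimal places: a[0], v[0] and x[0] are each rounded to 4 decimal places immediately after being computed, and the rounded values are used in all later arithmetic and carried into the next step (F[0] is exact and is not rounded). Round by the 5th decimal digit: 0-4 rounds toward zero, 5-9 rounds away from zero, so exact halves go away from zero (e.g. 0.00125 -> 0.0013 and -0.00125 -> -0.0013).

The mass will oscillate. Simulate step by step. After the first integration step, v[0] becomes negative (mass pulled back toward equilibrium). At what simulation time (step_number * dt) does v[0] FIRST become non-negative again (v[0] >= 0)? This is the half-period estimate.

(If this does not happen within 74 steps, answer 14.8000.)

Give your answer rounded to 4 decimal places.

Answer: 2.4000

Derivation:
Step 0: x=[7.5000] v=[0.0000]
Step 1: x=[7.3830] v=[-0.5850]
Step 2: x=[7.1581] v=[-1.1244]
Step 3: x=[6.8429] v=[-1.5761]
Step 4: x=[6.4619] v=[-1.9048]
Step 5: x=[6.0449] v=[-2.0849]
Step 6: x=[5.6244] v=[-2.1024]
Step 7: x=[5.2332] v=[-1.9559]
Step 8: x=[4.9018] v=[-1.6568]
Step 9: x=[4.6561] v=[-1.2285]
Step 10: x=[4.5152] v=[-0.7044]
Step 11: x=[4.4901] v=[-0.1253]
Step 12: x=[4.5828] v=[0.4636]
First v>=0 after going negative at step 12, time=2.4000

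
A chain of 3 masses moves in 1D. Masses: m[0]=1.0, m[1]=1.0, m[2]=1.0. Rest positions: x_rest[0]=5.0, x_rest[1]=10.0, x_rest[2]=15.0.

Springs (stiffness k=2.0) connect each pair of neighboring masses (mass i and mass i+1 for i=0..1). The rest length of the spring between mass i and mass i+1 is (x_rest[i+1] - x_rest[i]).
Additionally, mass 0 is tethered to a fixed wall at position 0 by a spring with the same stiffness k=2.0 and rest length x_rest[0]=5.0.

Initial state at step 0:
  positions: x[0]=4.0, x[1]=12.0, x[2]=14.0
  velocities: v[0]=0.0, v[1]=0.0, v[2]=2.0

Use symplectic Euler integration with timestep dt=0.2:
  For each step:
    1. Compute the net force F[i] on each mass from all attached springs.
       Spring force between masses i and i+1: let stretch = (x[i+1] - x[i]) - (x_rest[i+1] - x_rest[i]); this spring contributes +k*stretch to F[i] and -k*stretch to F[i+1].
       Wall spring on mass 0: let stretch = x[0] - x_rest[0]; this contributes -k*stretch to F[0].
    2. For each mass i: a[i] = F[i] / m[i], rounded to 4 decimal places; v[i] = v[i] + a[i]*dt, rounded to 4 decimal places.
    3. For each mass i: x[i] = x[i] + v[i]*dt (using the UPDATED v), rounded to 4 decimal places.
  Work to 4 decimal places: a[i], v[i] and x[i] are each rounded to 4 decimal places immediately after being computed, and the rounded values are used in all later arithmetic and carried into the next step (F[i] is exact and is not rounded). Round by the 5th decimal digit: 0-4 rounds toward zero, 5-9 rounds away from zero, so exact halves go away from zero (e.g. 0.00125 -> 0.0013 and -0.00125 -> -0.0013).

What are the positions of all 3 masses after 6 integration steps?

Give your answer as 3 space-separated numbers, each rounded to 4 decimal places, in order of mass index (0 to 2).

Step 0: x=[4.0000 12.0000 14.0000] v=[0.0000 0.0000 2.0000]
Step 1: x=[4.3200 11.5200 14.6400] v=[1.6000 -2.4000 3.2000]
Step 2: x=[4.8704 10.7136 15.4304] v=[2.7520 -4.0320 3.9520]
Step 3: x=[5.4986 9.8171 16.2435] v=[3.1411 -4.4826 4.0653]
Step 4: x=[6.0324 9.0892 16.9424] v=[2.6691 -3.6394 3.4947]
Step 5: x=[6.3282 8.7450 17.4131] v=[1.4789 -1.7208 2.3534]
Step 6: x=[6.3111 8.9009 17.5903] v=[-0.0857 0.7797 0.8862]

Answer: 6.3111 8.9009 17.5903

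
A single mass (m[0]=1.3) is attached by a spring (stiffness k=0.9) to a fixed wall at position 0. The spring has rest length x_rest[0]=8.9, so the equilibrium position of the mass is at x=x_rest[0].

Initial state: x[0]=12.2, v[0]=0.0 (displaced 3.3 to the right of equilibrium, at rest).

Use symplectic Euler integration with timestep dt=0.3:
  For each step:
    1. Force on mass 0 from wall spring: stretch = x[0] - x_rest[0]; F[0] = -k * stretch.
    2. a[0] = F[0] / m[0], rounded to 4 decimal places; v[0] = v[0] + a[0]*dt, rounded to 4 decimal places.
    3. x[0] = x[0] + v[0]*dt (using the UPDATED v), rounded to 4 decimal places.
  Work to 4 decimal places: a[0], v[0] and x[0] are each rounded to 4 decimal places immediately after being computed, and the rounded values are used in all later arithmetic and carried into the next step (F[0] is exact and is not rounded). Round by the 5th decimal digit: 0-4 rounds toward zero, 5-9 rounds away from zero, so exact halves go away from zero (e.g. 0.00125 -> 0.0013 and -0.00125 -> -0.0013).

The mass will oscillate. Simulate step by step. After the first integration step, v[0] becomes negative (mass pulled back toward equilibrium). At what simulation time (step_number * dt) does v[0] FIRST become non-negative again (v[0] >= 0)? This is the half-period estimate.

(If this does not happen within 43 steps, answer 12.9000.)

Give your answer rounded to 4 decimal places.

Answer: 3.9000

Derivation:
Step 0: x=[12.2000] v=[0.0000]
Step 1: x=[11.9944] v=[-0.6854]
Step 2: x=[11.5960] v=[-1.3281]
Step 3: x=[11.0296] v=[-1.8881]
Step 4: x=[10.3305] v=[-2.3304]
Step 5: x=[9.5423] v=[-2.6275]
Step 6: x=[8.7140] v=[-2.7609]
Step 7: x=[7.8973] v=[-2.7223]
Step 8: x=[7.1431] v=[-2.5140]
Step 9: x=[6.4984] v=[-2.1491]
Step 10: x=[6.0033] v=[-1.6503]
Step 11: x=[5.6887] v=[-1.0487]
Step 12: x=[5.5742] v=[-0.3817]
Step 13: x=[5.6669] v=[0.3091]
First v>=0 after going negative at step 13, time=3.9000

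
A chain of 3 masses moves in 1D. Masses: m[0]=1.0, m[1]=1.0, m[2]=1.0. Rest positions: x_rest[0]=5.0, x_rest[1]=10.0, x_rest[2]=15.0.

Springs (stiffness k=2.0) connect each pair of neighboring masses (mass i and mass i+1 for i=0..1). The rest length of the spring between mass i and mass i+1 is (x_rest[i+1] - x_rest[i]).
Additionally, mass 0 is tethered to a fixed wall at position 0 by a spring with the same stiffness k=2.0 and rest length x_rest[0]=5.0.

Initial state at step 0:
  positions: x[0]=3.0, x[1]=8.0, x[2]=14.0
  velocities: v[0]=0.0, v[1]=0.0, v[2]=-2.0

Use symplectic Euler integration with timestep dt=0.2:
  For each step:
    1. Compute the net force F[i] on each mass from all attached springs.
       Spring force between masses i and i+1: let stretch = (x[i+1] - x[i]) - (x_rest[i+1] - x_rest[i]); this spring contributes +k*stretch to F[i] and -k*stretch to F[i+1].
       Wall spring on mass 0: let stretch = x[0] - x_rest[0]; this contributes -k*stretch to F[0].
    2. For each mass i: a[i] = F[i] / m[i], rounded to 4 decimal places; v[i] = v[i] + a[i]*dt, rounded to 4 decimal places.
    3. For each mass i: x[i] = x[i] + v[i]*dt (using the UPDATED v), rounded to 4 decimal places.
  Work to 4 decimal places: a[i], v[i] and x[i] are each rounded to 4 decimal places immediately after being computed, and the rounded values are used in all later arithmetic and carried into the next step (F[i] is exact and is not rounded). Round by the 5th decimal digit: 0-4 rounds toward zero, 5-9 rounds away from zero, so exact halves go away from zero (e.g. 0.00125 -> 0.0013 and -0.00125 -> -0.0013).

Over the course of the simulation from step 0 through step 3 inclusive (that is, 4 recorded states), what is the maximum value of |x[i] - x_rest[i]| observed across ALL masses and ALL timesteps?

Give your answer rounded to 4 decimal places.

Answer: 2.4947

Derivation:
Step 0: x=[3.0000 8.0000 14.0000] v=[0.0000 0.0000 -2.0000]
Step 1: x=[3.1600 8.0800 13.5200] v=[0.8000 0.4000 -2.4000]
Step 2: x=[3.4608 8.2016 13.0048] v=[1.5040 0.6080 -2.5760]
Step 3: x=[3.8640 8.3282 12.5053] v=[2.0160 0.6330 -2.4973]
Max displacement = 2.4947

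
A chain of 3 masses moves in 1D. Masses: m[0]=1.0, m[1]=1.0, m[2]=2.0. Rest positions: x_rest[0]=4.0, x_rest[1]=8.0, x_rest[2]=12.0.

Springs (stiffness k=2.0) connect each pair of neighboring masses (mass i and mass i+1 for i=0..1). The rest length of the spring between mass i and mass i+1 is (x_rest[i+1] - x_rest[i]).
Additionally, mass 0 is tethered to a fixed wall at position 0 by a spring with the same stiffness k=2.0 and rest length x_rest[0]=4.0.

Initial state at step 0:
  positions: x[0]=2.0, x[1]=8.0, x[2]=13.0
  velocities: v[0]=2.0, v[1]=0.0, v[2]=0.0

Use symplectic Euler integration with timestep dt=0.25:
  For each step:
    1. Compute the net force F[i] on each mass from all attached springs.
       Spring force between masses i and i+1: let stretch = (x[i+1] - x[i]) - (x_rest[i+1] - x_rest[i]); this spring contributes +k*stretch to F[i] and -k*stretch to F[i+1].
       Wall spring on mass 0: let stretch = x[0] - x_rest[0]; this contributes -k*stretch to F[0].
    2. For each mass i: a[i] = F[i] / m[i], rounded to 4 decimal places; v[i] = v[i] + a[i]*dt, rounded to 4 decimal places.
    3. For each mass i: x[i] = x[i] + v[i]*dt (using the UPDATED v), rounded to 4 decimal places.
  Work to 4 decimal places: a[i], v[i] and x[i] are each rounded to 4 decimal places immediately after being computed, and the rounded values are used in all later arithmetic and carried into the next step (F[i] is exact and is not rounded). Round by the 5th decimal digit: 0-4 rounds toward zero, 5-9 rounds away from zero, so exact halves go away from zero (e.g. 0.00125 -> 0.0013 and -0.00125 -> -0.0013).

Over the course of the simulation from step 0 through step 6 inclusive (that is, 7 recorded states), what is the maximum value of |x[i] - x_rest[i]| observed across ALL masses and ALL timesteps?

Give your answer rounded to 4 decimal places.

Answer: 2.4378

Derivation:
Step 0: x=[2.0000 8.0000 13.0000] v=[2.0000 0.0000 0.0000]
Step 1: x=[3.0000 7.8750 12.9375] v=[4.0000 -0.5000 -0.2500]
Step 2: x=[4.2344 7.7734 12.8086] v=[4.9375 -0.4063 -0.5156]
Step 3: x=[5.3819 7.8589 12.6150] v=[4.5898 0.3418 -0.7744]
Step 4: x=[6.1663 8.2293 12.3742] v=[3.1374 1.4814 -0.9634]
Step 5: x=[6.4378 8.8599 12.1243] v=[1.0858 2.5224 -0.9996]
Step 6: x=[6.2073 9.5958 11.9204] v=[-0.9221 2.9436 -0.8157]
Max displacement = 2.4378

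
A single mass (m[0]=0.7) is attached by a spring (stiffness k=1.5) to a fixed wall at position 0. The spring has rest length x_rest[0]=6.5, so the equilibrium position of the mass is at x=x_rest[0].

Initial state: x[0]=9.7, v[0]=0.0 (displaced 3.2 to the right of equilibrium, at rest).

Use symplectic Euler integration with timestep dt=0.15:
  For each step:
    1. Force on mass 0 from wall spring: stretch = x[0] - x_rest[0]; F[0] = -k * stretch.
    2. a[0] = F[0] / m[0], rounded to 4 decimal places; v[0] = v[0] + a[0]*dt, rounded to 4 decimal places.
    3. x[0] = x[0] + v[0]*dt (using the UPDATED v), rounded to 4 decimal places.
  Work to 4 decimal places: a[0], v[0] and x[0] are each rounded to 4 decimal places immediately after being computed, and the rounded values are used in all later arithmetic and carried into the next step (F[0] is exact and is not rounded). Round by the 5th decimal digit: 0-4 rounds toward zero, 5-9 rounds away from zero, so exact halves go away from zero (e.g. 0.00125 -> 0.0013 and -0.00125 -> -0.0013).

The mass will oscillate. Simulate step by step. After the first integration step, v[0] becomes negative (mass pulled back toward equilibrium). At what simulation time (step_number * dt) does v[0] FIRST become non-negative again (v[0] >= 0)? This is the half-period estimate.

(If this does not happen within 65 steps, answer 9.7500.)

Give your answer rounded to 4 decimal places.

Answer: 2.2500

Derivation:
Step 0: x=[9.7000] v=[0.0000]
Step 1: x=[9.5457] v=[-1.0286]
Step 2: x=[9.2446] v=[-2.0076]
Step 3: x=[8.8111] v=[-2.8898]
Step 4: x=[8.2662] v=[-3.6327]
Step 5: x=[7.6361] v=[-4.2004]
Step 6: x=[6.9513] v=[-4.5656]
Step 7: x=[6.2447] v=[-4.7107]
Step 8: x=[5.5504] v=[-4.6286]
Step 9: x=[4.9019] v=[-4.3234]
Step 10: x=[4.3304] v=[-3.8097]
Step 11: x=[3.8636] v=[-3.1123]
Step 12: x=[3.5239] v=[-2.2649]
Step 13: x=[3.3277] v=[-1.3083]
Step 14: x=[3.2844] v=[-0.2886]
Step 15: x=[3.3962] v=[0.7450]
First v>=0 after going negative at step 15, time=2.2500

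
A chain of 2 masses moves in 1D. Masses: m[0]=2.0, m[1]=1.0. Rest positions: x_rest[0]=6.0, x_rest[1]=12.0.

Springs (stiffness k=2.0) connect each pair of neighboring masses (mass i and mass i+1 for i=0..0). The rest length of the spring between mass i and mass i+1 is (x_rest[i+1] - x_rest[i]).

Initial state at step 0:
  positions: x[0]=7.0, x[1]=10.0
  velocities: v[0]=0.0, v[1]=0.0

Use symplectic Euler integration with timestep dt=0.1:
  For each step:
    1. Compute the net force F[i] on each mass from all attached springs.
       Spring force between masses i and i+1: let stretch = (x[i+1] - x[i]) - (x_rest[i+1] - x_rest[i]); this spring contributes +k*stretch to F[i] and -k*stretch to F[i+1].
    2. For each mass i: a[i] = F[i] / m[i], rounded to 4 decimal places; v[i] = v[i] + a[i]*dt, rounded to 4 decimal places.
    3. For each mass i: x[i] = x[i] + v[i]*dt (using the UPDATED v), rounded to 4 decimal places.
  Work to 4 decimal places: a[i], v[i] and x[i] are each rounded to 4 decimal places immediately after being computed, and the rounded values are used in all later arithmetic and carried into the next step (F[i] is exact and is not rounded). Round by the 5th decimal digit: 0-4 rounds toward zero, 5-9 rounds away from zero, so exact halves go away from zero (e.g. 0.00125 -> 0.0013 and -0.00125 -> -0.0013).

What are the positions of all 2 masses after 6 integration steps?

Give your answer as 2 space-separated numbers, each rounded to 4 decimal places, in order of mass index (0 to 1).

Step 0: x=[7.0000 10.0000] v=[0.0000 0.0000]
Step 1: x=[6.9700 10.0600] v=[-0.3000 0.6000]
Step 2: x=[6.9109 10.1782] v=[-0.5910 1.1820]
Step 3: x=[6.8245 10.3511] v=[-0.8643 1.7285]
Step 4: x=[6.7133 10.5734] v=[-1.1116 2.2232]
Step 5: x=[6.5807 10.8385] v=[-1.3256 2.6512]
Step 6: x=[6.4307 11.1385] v=[-1.4998 2.9996]

Answer: 6.4307 11.1385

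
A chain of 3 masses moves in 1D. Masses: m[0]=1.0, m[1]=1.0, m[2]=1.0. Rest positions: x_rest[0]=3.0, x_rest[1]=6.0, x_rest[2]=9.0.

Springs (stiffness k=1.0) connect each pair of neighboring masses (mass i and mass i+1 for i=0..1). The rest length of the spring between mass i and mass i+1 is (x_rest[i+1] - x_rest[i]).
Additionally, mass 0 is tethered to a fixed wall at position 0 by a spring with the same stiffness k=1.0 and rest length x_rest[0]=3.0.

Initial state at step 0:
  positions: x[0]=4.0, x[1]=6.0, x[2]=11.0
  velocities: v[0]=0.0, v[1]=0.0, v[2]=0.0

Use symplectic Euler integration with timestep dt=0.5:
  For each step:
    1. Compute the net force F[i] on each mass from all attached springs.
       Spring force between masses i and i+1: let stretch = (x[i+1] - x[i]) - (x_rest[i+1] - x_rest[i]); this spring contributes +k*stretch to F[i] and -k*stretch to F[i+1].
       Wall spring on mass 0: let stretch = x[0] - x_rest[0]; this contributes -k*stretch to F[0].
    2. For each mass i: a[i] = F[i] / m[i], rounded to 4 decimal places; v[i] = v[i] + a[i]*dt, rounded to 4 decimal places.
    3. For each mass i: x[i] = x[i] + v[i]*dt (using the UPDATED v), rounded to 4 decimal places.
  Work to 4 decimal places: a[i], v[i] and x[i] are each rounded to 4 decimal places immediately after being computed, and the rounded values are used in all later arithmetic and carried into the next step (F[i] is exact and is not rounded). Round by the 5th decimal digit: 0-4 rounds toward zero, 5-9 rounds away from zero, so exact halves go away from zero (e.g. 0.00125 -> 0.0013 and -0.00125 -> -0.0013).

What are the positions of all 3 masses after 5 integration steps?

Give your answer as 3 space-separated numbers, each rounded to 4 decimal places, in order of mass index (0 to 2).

Step 0: x=[4.0000 6.0000 11.0000] v=[0.0000 0.0000 0.0000]
Step 1: x=[3.5000 6.7500 10.5000] v=[-1.0000 1.5000 -1.0000]
Step 2: x=[2.9375 7.6250 9.8125] v=[-1.1250 1.7500 -1.3750]
Step 3: x=[2.8125 7.8750 9.3281] v=[-0.2500 0.5000 -0.9688]
Step 4: x=[3.2500 7.2227 9.2304] v=[0.8750 -1.3047 -0.1954]
Step 5: x=[3.8682 6.0791 9.3808] v=[1.2364 -2.2872 0.3008]

Answer: 3.8682 6.0791 9.3808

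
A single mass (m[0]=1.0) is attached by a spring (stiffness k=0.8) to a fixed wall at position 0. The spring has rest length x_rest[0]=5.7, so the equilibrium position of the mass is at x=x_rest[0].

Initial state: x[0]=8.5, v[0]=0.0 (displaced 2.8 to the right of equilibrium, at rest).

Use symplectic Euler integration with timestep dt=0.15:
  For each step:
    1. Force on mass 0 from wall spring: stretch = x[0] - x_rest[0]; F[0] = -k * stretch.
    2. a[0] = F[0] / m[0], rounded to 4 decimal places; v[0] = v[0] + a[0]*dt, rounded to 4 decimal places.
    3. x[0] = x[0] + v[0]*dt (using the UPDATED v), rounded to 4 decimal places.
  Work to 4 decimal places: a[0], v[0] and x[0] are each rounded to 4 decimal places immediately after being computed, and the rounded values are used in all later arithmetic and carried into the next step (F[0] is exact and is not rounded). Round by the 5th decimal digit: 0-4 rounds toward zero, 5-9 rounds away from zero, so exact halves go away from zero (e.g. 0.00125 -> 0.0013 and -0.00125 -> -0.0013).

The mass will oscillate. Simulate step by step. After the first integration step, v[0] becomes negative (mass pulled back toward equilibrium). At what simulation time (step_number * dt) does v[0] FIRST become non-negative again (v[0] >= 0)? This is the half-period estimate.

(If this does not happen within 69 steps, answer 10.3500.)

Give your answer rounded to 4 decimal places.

Step 0: x=[8.5000] v=[0.0000]
Step 1: x=[8.4496] v=[-0.3360]
Step 2: x=[8.3497] v=[-0.6660]
Step 3: x=[8.2021] v=[-0.9840]
Step 4: x=[8.0095] v=[-1.2843]
Step 5: x=[7.7753] v=[-1.5614]
Step 6: x=[7.5037] v=[-1.8104]
Step 7: x=[7.1997] v=[-2.0269]
Step 8: x=[6.8687] v=[-2.2069]
Step 9: x=[6.5166] v=[-2.3472]
Step 10: x=[6.1498] v=[-2.4452]
Step 11: x=[5.7749] v=[-2.4992]
Step 12: x=[5.3987] v=[-2.5082]
Step 13: x=[5.0279] v=[-2.4721]
Step 14: x=[4.6692] v=[-2.3914]
Step 15: x=[4.3290] v=[-2.2677]
Step 16: x=[4.0135] v=[-2.1032]
Step 17: x=[3.7284] v=[-1.9008]
Step 18: x=[3.4788] v=[-1.6642]
Step 19: x=[3.2691] v=[-1.3977]
Step 20: x=[3.1032] v=[-1.1060]
Step 21: x=[2.9840] v=[-0.7944]
Step 22: x=[2.9137] v=[-0.4685]
Step 23: x=[2.8936] v=[-0.1342]
Step 24: x=[2.9240] v=[0.2026]
First v>=0 after going negative at step 24, time=3.6000

Answer: 3.6000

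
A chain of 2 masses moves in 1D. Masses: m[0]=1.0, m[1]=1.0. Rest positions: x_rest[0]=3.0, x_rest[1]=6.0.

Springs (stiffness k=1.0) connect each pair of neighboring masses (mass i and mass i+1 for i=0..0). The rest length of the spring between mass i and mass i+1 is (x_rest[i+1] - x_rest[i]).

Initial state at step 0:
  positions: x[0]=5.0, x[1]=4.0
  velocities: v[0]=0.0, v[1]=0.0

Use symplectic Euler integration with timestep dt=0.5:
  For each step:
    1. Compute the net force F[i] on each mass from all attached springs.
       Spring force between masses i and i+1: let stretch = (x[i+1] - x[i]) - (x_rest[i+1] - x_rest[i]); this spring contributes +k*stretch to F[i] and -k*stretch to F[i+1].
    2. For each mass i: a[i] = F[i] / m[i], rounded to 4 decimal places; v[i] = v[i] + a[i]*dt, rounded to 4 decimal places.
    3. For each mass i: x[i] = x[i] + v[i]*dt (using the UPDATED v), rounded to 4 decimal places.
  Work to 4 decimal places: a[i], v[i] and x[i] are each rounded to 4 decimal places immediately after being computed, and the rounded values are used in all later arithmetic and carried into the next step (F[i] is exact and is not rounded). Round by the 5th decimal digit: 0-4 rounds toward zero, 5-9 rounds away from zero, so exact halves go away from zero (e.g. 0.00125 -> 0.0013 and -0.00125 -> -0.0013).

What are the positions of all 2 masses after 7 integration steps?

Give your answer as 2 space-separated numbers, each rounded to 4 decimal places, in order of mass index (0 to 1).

Answer: 4.3907 4.6094

Derivation:
Step 0: x=[5.0000 4.0000] v=[0.0000 0.0000]
Step 1: x=[4.0000 5.0000] v=[-2.0000 2.0000]
Step 2: x=[2.5000 6.5000] v=[-3.0000 3.0000]
Step 3: x=[1.2500 7.7500] v=[-2.5000 2.5000]
Step 4: x=[0.8750 8.1250] v=[-0.7500 0.7500]
Step 5: x=[1.5625 7.4375] v=[1.3750 -1.3750]
Step 6: x=[2.9688 6.0313] v=[2.8125 -2.8125]
Step 7: x=[4.3907 4.6094] v=[2.8438 -2.8438]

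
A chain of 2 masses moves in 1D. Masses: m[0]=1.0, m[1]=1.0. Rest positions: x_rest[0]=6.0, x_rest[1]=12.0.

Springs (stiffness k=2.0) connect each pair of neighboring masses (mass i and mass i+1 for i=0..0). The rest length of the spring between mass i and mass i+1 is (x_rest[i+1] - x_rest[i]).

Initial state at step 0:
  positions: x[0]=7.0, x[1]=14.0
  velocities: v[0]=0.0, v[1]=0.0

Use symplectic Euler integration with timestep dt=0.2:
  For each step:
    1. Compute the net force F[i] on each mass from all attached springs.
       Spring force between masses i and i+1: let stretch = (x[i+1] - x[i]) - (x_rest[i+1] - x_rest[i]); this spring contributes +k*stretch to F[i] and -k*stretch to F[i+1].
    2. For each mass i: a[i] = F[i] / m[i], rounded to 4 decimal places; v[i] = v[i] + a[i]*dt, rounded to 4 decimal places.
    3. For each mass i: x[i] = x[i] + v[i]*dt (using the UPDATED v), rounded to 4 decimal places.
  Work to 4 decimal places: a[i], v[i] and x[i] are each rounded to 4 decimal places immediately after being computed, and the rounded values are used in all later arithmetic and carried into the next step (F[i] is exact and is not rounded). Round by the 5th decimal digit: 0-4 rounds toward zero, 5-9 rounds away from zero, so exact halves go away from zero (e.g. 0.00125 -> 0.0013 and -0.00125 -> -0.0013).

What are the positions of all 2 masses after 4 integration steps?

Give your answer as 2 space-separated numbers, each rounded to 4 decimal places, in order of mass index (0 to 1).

Step 0: x=[7.0000 14.0000] v=[0.0000 0.0000]
Step 1: x=[7.0800 13.9200] v=[0.4000 -0.4000]
Step 2: x=[7.2272 13.7728] v=[0.7360 -0.7360]
Step 3: x=[7.4180 13.5820] v=[0.9542 -0.9542]
Step 4: x=[7.6220 13.3780] v=[1.0198 -1.0198]

Answer: 7.6220 13.3780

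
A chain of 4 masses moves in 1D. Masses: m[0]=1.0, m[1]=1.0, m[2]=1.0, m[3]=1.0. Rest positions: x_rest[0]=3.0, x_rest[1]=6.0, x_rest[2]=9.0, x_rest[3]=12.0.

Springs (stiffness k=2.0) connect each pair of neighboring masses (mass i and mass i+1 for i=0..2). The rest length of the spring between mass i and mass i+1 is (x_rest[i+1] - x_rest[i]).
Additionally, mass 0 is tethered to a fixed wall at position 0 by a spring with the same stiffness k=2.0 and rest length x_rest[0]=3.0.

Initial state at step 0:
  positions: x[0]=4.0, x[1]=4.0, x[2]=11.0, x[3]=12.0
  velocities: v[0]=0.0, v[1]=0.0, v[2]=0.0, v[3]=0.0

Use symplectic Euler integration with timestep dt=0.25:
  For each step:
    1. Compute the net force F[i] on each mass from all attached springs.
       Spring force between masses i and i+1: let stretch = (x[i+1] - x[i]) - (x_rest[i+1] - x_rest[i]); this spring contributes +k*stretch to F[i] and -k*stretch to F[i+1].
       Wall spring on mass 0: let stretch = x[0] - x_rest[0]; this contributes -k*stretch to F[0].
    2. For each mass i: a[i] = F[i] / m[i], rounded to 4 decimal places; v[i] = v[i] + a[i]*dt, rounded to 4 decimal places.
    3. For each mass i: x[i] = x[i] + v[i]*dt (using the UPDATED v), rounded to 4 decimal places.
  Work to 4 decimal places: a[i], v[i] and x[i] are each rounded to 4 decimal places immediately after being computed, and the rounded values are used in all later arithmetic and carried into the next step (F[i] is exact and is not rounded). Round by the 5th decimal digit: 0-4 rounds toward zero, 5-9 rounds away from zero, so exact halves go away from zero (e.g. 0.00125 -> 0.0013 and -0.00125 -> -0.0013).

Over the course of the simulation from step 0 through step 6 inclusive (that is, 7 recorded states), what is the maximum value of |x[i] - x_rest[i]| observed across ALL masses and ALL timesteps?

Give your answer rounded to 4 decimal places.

Answer: 2.2012

Derivation:
Step 0: x=[4.0000 4.0000 11.0000 12.0000] v=[0.0000 0.0000 0.0000 0.0000]
Step 1: x=[3.5000 4.8750 10.2500 12.2500] v=[-2.0000 3.5000 -3.0000 1.0000]
Step 2: x=[2.7344 6.2500 9.0781 12.6250] v=[-3.0625 5.5000 -4.6875 1.5000]
Step 3: x=[2.0664 7.5391 7.9961 12.9317] v=[-2.6719 5.1563 -4.3281 1.2266]
Step 4: x=[1.8242 8.2012 7.4739 12.9964] v=[-0.9688 2.6485 -2.0888 0.2588]
Step 5: x=[2.1511 7.9753 7.7329 12.7458] v=[1.3076 -0.9037 1.0361 -1.0025]
Step 6: x=[2.9372 6.9911 8.6489 12.2436] v=[3.1442 -3.9370 3.6638 -2.0090]
Max displacement = 2.2012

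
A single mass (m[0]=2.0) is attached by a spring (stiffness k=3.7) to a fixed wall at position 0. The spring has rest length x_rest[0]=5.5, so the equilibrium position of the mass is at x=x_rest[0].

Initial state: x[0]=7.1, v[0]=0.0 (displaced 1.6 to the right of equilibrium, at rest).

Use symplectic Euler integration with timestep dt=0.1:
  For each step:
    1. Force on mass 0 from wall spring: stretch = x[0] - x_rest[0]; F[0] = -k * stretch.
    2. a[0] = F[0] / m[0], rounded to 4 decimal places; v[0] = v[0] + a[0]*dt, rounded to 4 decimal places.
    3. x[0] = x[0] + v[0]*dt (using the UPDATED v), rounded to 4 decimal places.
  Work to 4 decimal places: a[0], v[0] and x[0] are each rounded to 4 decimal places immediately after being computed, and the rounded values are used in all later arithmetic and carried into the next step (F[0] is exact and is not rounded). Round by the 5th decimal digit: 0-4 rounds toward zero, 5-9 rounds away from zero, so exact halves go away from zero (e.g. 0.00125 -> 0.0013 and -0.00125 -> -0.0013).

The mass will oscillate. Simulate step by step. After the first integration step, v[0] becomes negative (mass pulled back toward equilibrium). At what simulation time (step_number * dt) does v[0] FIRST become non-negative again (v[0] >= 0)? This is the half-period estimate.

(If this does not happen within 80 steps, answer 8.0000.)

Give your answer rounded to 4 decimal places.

Step 0: x=[7.1000] v=[0.0000]
Step 1: x=[7.0704] v=[-0.2960]
Step 2: x=[7.0118] v=[-0.5865]
Step 3: x=[6.9252] v=[-0.8662]
Step 4: x=[6.8122] v=[-1.1299]
Step 5: x=[6.6749] v=[-1.3727]
Step 6: x=[6.5159] v=[-1.5901]
Step 7: x=[6.3381] v=[-1.7780]
Step 8: x=[6.1448] v=[-1.9331]
Step 9: x=[5.9396] v=[-2.0524]
Step 10: x=[5.7262] v=[-2.1337]
Step 11: x=[5.5086] v=[-2.1756]
Step 12: x=[5.2909] v=[-2.1772]
Step 13: x=[5.0771] v=[-2.1385]
Step 14: x=[4.8711] v=[-2.0603]
Step 15: x=[4.6767] v=[-1.9440]
Step 16: x=[4.4975] v=[-1.7917]
Step 17: x=[4.3369] v=[-1.6062]
Step 18: x=[4.1978] v=[-1.3910]
Step 19: x=[4.0828] v=[-1.1501]
Step 20: x=[3.9940] v=[-0.8879]
Step 21: x=[3.9331] v=[-0.6093]
Step 22: x=[3.9012] v=[-0.3194]
Step 23: x=[3.8988] v=[-0.0236]
Step 24: x=[3.9261] v=[0.2726]
First v>=0 after going negative at step 24, time=2.4000

Answer: 2.4000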